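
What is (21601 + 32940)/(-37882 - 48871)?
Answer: -54541/86753 ≈ -0.62869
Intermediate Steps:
(21601 + 32940)/(-37882 - 48871) = 54541/(-86753) = 54541*(-1/86753) = -54541/86753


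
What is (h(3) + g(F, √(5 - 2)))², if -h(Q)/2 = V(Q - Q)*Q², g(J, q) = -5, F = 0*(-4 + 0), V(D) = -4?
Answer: 4489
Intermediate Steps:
F = 0 (F = 0*(-4) = 0)
h(Q) = 8*Q² (h(Q) = -(-8)*Q² = 8*Q²)
(h(3) + g(F, √(5 - 2)))² = (8*3² - 5)² = (8*9 - 5)² = (72 - 5)² = 67² = 4489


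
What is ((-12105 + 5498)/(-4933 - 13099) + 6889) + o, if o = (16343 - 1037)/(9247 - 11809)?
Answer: 7571400979/1099952 ≈ 6883.4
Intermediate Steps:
o = -2551/427 (o = 15306/(-2562) = 15306*(-1/2562) = -2551/427 ≈ -5.9742)
((-12105 + 5498)/(-4933 - 13099) + 6889) + o = ((-12105 + 5498)/(-4933 - 13099) + 6889) - 2551/427 = (-6607/(-18032) + 6889) - 2551/427 = (-6607*(-1/18032) + 6889) - 2551/427 = (6607/18032 + 6889) - 2551/427 = 124229055/18032 - 2551/427 = 7571400979/1099952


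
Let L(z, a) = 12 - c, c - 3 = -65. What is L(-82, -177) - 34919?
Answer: -34845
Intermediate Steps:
c = -62 (c = 3 - 65 = -62)
L(z, a) = 74 (L(z, a) = 12 - 1*(-62) = 12 + 62 = 74)
L(-82, -177) - 34919 = 74 - 34919 = -34845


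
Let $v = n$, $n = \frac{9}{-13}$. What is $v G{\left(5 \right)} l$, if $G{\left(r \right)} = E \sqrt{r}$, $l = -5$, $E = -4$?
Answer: $- \frac{180 \sqrt{5}}{13} \approx -30.961$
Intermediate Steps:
$G{\left(r \right)} = - 4 \sqrt{r}$
$n = - \frac{9}{13}$ ($n = 9 \left(- \frac{1}{13}\right) = - \frac{9}{13} \approx -0.69231$)
$v = - \frac{9}{13} \approx -0.69231$
$v G{\left(5 \right)} l = - \frac{9 \left(- 4 \sqrt{5}\right)}{13} \left(-5\right) = \frac{36 \sqrt{5}}{13} \left(-5\right) = - \frac{180 \sqrt{5}}{13}$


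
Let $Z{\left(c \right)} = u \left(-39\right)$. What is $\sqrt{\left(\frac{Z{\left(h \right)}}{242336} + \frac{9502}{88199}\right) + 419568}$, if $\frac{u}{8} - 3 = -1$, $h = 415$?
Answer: $\frac{\sqrt{748730791283183660496962}}{1335862054} \approx 647.74$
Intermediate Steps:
$u = 16$ ($u = 24 + 8 \left(-1\right) = 24 - 8 = 16$)
$Z{\left(c \right)} = -624$ ($Z{\left(c \right)} = 16 \left(-39\right) = -624$)
$\sqrt{\left(\frac{Z{\left(h \right)}}{242336} + \frac{9502}{88199}\right) + 419568} = \sqrt{\left(- \frac{624}{242336} + \frac{9502}{88199}\right) + 419568} = \sqrt{\left(\left(-624\right) \frac{1}{242336} + 9502 \cdot \frac{1}{88199}\right) + 419568} = \sqrt{\left(- \frac{39}{15146} + \frac{9502}{88199}\right) + 419568} = \sqrt{\frac{140477531}{1335862054} + 419568} = \sqrt{\frac{560485110750203}{1335862054}} = \frac{\sqrt{748730791283183660496962}}{1335862054}$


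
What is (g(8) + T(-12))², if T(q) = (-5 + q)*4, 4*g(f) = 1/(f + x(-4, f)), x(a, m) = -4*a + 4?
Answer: 57988225/12544 ≈ 4622.8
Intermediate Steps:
x(a, m) = 4 - 4*a
g(f) = 1/(4*(20 + f)) (g(f) = 1/(4*(f + (4 - 4*(-4)))) = 1/(4*(f + (4 + 16))) = 1/(4*(f + 20)) = 1/(4*(20 + f)))
T(q) = -20 + 4*q
(g(8) + T(-12))² = (1/(4*(20 + 8)) + (-20 + 4*(-12)))² = ((¼)/28 + (-20 - 48))² = ((¼)*(1/28) - 68)² = (1/112 - 68)² = (-7615/112)² = 57988225/12544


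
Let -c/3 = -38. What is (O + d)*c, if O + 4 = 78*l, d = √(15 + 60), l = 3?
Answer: 26220 + 570*√3 ≈ 27207.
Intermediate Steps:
c = 114 (c = -3*(-38) = 114)
d = 5*√3 (d = √75 = 5*√3 ≈ 8.6602)
O = 230 (O = -4 + 78*3 = -4 + 234 = 230)
(O + d)*c = (230 + 5*√3)*114 = 26220 + 570*√3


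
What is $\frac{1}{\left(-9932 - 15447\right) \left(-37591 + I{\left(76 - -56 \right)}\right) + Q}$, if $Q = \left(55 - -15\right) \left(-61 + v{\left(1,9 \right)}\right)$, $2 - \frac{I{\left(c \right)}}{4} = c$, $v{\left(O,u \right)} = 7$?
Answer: $\frac{1}{967215289} \approx 1.0339 \cdot 10^{-9}$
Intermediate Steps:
$I{\left(c \right)} = 8 - 4 c$
$Q = -3780$ ($Q = \left(55 - -15\right) \left(-61 + 7\right) = \left(55 + 15\right) \left(-54\right) = 70 \left(-54\right) = -3780$)
$\frac{1}{\left(-9932 - 15447\right) \left(-37591 + I{\left(76 - -56 \right)}\right) + Q} = \frac{1}{\left(-9932 - 15447\right) \left(-37591 + \left(8 - 4 \left(76 - -56\right)\right)\right) - 3780} = \frac{1}{- 25379 \left(-37591 + \left(8 - 4 \left(76 + 56\right)\right)\right) - 3780} = \frac{1}{- 25379 \left(-37591 + \left(8 - 528\right)\right) - 3780} = \frac{1}{- 25379 \left(-37591 - 520\right) - 3780} = \frac{1}{\left(-25379\right) \left(-38111\right) - 3780} = \frac{1}{967219069 - 3780} = \frac{1}{967215289}$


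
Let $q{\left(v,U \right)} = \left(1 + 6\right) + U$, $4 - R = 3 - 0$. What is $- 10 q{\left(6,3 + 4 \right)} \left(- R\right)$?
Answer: $140$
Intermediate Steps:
$R = 1$ ($R = 4 - \left(3 - 0\right) = 4 - \left(3 + 0\right) = 4 - 3 = 1$)
$q{\left(v,U \right)} = 7 + U$
$- 10 q{\left(6,3 + 4 \right)} \left(- R\right) = - 10 \left(7 + \left(3 + 4\right)\right) \left(\left(-1\right) 1\right) = - 10 \left(7 + 7\right) \left(-1\right) = \left(-10\right) 14 \left(-1\right) = \left(-140\right) \left(-1\right) = 140$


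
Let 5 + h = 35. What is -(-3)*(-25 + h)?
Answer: 15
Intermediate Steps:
h = 30 (h = -5 + 35 = 30)
-(-3)*(-25 + h) = -(-3)*(-25 + 30) = -(-3)*5 = -1*(-15) = 15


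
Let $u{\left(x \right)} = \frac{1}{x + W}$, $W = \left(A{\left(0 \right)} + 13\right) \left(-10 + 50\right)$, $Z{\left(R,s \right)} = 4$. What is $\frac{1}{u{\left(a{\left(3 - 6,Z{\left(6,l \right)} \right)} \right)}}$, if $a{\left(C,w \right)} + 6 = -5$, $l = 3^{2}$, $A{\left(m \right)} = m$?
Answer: $509$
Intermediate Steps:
$l = 9$
$W = 520$ ($W = \left(0 + 13\right) \left(-10 + 50\right) = 13 \cdot 40 = 520$)
$a{\left(C,w \right)} = -11$ ($a{\left(C,w \right)} = -6 - 5 = -11$)
$u{\left(x \right)} = \frac{1}{520 + x}$ ($u{\left(x \right)} = \frac{1}{x + 520} = \frac{1}{520 + x}$)
$\frac{1}{u{\left(a{\left(3 - 6,Z{\left(6,l \right)} \right)} \right)}} = \frac{1}{\frac{1}{520 - 11}} = \frac{1}{\frac{1}{509}} = 509$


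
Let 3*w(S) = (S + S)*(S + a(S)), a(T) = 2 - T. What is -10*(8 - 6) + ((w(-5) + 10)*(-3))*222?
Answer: -2240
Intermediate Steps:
w(S) = 4*S/3 (w(S) = ((S + S)*(S + (2 - S)))/3 = ((2*S)*2)/3 = (4*S)/3 = 4*S/3)
-10*(8 - 6) + ((w(-5) + 10)*(-3))*222 = -10*(8 - 6) + (((4/3)*(-5) + 10)*(-3))*222 = -10*2 + ((-20/3 + 10)*(-3))*222 = -20 + ((10/3)*(-3))*222 = -20 - 10*222 = -20 - 2220 = -2240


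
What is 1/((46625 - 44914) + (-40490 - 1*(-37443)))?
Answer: -1/1336 ≈ -0.00074850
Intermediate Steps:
1/((46625 - 44914) + (-40490 - 1*(-37443))) = 1/(1711 + (-40490 + 37443)) = 1/(1711 - 3047) = 1/(-1336) = -1/1336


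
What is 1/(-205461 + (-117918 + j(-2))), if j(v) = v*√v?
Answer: I/(-323379*I + 2*√2) ≈ -3.0923e-6 + 2.7047e-11*I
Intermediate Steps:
j(v) = v^(3/2)
1/(-205461 + (-117918 + j(-2))) = 1/(-205461 + (-117918 + (-2)^(3/2))) = 1/(-205461 + (-117918 - 2*I*√2)) = 1/(-323379 - 2*I*√2)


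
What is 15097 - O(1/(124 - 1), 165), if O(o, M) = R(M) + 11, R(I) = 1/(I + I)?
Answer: 4978379/330 ≈ 15086.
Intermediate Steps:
R(I) = 1/(2*I)
O(o, M) = 11 + 1/(2*M) (O(o, M) = 1/(2*M) + 11 = 11 + 1/(2*M))
15097 - O(1/(124 - 1), 165) = 15097 - (11 + (1/2)/165) = 15097 - (11 + (1/2)*(1/165)) = 15097 - (11 + 1/330) = 15097 - 1*3631/330 = 15097 - 3631/330 = 4978379/330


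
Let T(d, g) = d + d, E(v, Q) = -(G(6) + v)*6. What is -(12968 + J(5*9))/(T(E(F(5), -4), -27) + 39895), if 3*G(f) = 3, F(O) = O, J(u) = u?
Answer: -1859/5689 ≈ -0.32677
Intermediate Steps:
G(f) = 1 (G(f) = (1/3)*3 = 1)
E(v, Q) = -6 - 6*v (E(v, Q) = -(1 + v)*6 = -(6 + 6*v) = -6 - 6*v)
T(d, g) = 2*d
-(12968 + J(5*9))/(T(E(F(5), -4), -27) + 39895) = -(12968 + 5*9)/(2*(-6 - 6*5) + 39895) = -(12968 + 45)/(2*(-6 - 30) + 39895) = -13013/(2*(-36) + 39895) = -13013/(-72 + 39895) = -13013/39823 = -1*1859/5689 = -1859/5689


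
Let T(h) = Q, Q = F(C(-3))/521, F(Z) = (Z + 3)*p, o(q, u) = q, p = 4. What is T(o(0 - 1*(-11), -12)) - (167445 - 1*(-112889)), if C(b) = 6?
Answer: -146053978/521 ≈ -2.8033e+5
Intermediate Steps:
F(Z) = 12 + 4*Z (F(Z) = (Z + 3)*4 = (3 + Z)*4 = 12 + 4*Z)
Q = 36/521 (Q = (12 + 4*6)/521 = (12 + 24)*(1/521) = 36*(1/521) = 36/521 ≈ 0.069098)
T(h) = 36/521
T(o(0 - 1*(-11), -12)) - (167445 - 1*(-112889)) = 36/521 - (167445 - 1*(-112889)) = 36/521 - (167445 + 112889) = 36/521 - 1*280334 = 36/521 - 280334 = -146053978/521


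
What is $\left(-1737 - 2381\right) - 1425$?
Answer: $-5543$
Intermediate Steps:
$\left(-1737 - 2381\right) - 1425 = -4118 - 1425 = -5543$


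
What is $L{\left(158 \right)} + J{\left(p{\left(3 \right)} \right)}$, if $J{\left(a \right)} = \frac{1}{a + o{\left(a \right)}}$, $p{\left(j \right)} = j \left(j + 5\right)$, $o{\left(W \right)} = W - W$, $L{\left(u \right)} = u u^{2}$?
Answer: $\frac{94663489}{24} \approx 3.9443 \cdot 10^{6}$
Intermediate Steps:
$L{\left(u \right)} = u^{3}$
$o{\left(W \right)} = 0$
$p{\left(j \right)} = j \left(5 + j\right)$
$J{\left(a \right)} = \frac{1}{a}$ ($J{\left(a \right)} = \frac{1}{a + 0} = \frac{1}{a}$)
$L{\left(158 \right)} + J{\left(p{\left(3 \right)} \right)} = 158^{3} + \frac{1}{3 \left(5 + 3\right)} = 3944312 + \frac{1}{3 \cdot 8} = 3944312 + \frac{1}{24} = \frac{94663489}{24}$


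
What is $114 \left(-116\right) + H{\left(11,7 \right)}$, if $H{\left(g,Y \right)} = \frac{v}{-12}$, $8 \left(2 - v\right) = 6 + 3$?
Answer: $- \frac{1269511}{96} \approx -13224.0$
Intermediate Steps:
$v = \frac{7}{8}$ ($v = 2 - \frac{6 + 3}{8} = 2 - \frac{9}{8} = \frac{7}{8} \approx 0.875$)
$H{\left(g,Y \right)} = - \frac{7}{96}$ ($H{\left(g,Y \right)} = \frac{7}{8 \left(-12\right)} = \frac{7}{8} \left(- \frac{1}{12}\right) = - \frac{7}{96}$)
$114 \left(-116\right) + H{\left(11,7 \right)} = 114 \left(-116\right) - \frac{7}{96} = -13224 - \frac{7}{96} = - \frac{1269511}{96}$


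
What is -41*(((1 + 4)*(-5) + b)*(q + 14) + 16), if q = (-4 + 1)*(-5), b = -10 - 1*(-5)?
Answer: 35014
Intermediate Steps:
b = -5 (b = -10 + 5 = -5)
q = 15 (q = -3*(-5) = 15)
-41*(((1 + 4)*(-5) + b)*(q + 14) + 16) = -41*(((1 + 4)*(-5) - 5)*(15 + 14) + 16) = -41*((5*(-5) - 5)*29 + 16) = -41*((-25 - 5)*29 + 16) = -41*(-30*29 + 16) = -41*(-870 + 16) = -41*(-854) = 35014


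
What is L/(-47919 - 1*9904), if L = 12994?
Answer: -12994/57823 ≈ -0.22472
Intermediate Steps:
L/(-47919 - 1*9904) = 12994/(-47919 - 1*9904) = 12994/(-47919 - 9904) = 12994/(-57823) = 12994*(-1/57823) = -12994/57823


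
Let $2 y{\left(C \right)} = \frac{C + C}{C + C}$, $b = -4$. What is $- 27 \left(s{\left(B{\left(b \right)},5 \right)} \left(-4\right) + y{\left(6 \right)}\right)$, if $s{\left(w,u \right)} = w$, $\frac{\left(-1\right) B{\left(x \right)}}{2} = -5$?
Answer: $\frac{2133}{2} \approx 1066.5$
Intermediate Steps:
$B{\left(x \right)} = 10$ ($B{\left(x \right)} = \left(-2\right) \left(-5\right) = 10$)
$y{\left(C \right)} = \frac{1}{2}$ ($y{\left(C \right)} = \frac{\left(C + C\right) \frac{1}{C + C}}{2} = \frac{2 C \frac{1}{2 C}}{2} = \frac{1}{2} \cdot 1 = \frac{1}{2}$)
$- 27 \left(s{\left(B{\left(b \right)},5 \right)} \left(-4\right) + y{\left(6 \right)}\right) = - 27 \left(10 \left(-4\right) + \frac{1}{2}\right) = - 27 \left(-40 + \frac{1}{2}\right) = \left(-27\right) \left(- \frac{79}{2}\right) = \frac{2133}{2}$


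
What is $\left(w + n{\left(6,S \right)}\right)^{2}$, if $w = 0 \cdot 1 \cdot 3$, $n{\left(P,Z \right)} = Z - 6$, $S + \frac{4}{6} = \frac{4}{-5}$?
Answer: $\frac{12544}{225} \approx 55.751$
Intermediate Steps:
$S = - \frac{22}{15}$ ($S = - \frac{2}{3} + \frac{4}{-5} = - \frac{2}{3} + 4 \left(- \frac{1}{5}\right) = - \frac{2}{3} - \frac{4}{5} = - \frac{22}{15} \approx -1.4667$)
$n{\left(P,Z \right)} = -6 + Z$
$w = 0$ ($w = 0 \cdot 3 = 0$)
$\left(w + n{\left(6,S \right)}\right)^{2} = \left(0 - \frac{112}{15}\right)^{2} = \left(- \frac{112}{15}\right)^{2} = \frac{12544}{225}$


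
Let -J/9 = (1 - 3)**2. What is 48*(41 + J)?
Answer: 240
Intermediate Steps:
J = -36 (J = -9*(1 - 3)**2 = -9*(-2)**2 = -9*4 = -36)
48*(41 + J) = 48*(41 - 36) = 48*5 = 240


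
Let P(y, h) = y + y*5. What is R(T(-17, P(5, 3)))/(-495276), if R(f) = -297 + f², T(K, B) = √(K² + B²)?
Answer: -223/123819 ≈ -0.0018010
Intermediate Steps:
P(y, h) = 6*y (P(y, h) = y + 5*y = 6*y)
T(K, B) = √(B² + K²)
R(T(-17, P(5, 3)))/(-495276) = (-297 + (√((6*5)² + (-17)²))²)/(-495276) = (-297 + (√(30² + 289))²)*(-1/495276) = (-297 + (√(900 + 289))²)*(-1/495276) = (-297 + (√1189)²)*(-1/495276) = (-297 + 1189)*(-1/495276) = 892*(-1/495276) = -223/123819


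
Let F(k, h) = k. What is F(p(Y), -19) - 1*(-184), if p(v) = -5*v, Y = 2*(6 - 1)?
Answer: 134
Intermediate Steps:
Y = 10 (Y = 2*5 = 10)
F(p(Y), -19) - 1*(-184) = -5*10 - 1*(-184) = -50 + 184 = 134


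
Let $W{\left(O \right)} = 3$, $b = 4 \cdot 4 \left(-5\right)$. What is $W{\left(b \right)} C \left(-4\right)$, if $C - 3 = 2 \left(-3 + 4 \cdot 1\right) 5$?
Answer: $-156$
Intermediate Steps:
$b = -80$ ($b = 16 \left(-5\right) = -80$)
$C = 13$ ($C = 3 + 2 \left(-3 + 4 \cdot 1\right) 5 = 3 + 2 \left(-3 + 4\right) 5 = 3 + 2 \cdot 1 \cdot 5 = 3 + 2 \cdot 5 = 3 + 10 = 13$)
$W{\left(b \right)} C \left(-4\right) = 3 \cdot 13 \left(-4\right) = 39 \left(-4\right) = -156$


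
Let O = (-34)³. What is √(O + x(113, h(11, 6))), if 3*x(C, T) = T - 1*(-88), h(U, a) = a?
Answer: I*√353454/3 ≈ 198.17*I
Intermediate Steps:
x(C, T) = 88/3 + T/3 (x(C, T) = (T - 1*(-88))/3 = (T + 88)/3 = (88 + T)/3 = 88/3 + T/3)
O = -39304
√(O + x(113, h(11, 6))) = √(-39304 + (88/3 + (⅓)*6)) = √(-39304 + (88/3 + 2)) = √(-39304 + 94/3) = √(-117818/3) = I*√353454/3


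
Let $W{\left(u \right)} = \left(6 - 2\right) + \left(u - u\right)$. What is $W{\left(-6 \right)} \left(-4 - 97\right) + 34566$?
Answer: $34162$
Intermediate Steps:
$W{\left(u \right)} = 4$ ($W{\left(u \right)} = 4 + 0 = 4$)
$W{\left(-6 \right)} \left(-4 - 97\right) + 34566 = 4 \left(-4 - 97\right) + 34566 = 4 \left(-101\right) + 34566 = -404 + 34566 = 34162$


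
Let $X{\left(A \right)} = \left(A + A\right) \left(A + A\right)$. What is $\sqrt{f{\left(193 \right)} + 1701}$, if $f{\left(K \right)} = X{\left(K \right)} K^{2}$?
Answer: $\sqrt{5549953705} \approx 74498.0$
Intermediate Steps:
$X{\left(A \right)} = 4 A^{2}$ ($X{\left(A \right)} = 2 A 2 A = 4 A^{2}$)
$f{\left(K \right)} = 4 K^{4}$ ($f{\left(K \right)} = 4 K^{2} K^{2} = 4 K^{4}$)
$\sqrt{f{\left(193 \right)} + 1701} = \sqrt{4 \cdot 193^{4} + 1701} = \sqrt{4 \cdot 1387488001 + 1701} = \sqrt{5549952004 + 1701} = \sqrt{5549953705}$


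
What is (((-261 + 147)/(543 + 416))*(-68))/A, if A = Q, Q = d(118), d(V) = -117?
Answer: -2584/37401 ≈ -0.069089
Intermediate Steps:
Q = -117
A = -117
(((-261 + 147)/(543 + 416))*(-68))/A = (((-261 + 147)/(543 + 416))*(-68))/(-117) = (-114/959*(-68))*(-1/117) = (-114*1/959*(-68))*(-1/117) = -114/959*(-68)*(-1/117) = (7752/959)*(-1/117) = -2584/37401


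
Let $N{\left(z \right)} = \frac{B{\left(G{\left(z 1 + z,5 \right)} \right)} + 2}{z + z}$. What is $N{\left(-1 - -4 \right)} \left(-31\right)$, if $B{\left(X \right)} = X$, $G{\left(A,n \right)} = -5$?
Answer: $\frac{31}{2} \approx 15.5$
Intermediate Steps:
$N{\left(z \right)} = - \frac{3}{2 z}$ ($N{\left(z \right)} = \frac{-5 + 2}{z + z} = - \frac{3}{2 z}$)
$N{\left(-1 - -4 \right)} \left(-31\right) = - \frac{3}{2 \left(-1 - -4\right)} \left(-31\right) = - \frac{3}{2 \left(-1 + 4\right)} \left(-31\right) = - \frac{3}{2 \cdot 3} \left(-31\right) = \left(- \frac{3}{2}\right) \frac{1}{3} \left(-31\right) = \left(- \frac{1}{2}\right) \left(-31\right) = \frac{31}{2}$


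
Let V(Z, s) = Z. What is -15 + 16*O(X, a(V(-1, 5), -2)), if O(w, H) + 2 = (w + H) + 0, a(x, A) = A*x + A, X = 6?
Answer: 49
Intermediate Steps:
a(x, A) = A + A*x
O(w, H) = -2 + H + w (O(w, H) = -2 + ((w + H) + 0) = -2 + ((H + w) + 0) = -2 + (H + w) = -2 + H + w)
-15 + 16*O(X, a(V(-1, 5), -2)) = -15 + 16*(-2 - 2*(1 - 1) + 6) = -15 + 16*(-2 - 2*0 + 6) = -15 + 16*(-2 + 0 + 6) = -15 + 16*4 = -15 + 64 = 49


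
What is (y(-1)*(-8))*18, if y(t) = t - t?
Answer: 0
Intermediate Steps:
y(t) = 0
(y(-1)*(-8))*18 = (0*(-8))*18 = 0*18 = 0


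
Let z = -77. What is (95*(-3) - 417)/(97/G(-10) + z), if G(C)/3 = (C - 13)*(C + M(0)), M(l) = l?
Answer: 484380/53033 ≈ 9.1336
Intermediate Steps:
G(C) = 3*C*(-13 + C) (G(C) = 3*((C - 13)*(C + 0)) = 3*((-13 + C)*C) = 3*(C*(-13 + C)) = 3*C*(-13 + C))
(95*(-3) - 417)/(97/G(-10) + z) = (95*(-3) - 417)/(97/((3*(-10)*(-13 - 10))) - 77) = (-285 - 417)/(97/((3*(-10)*(-23))) - 77) = -702/(97/690 - 77) = -702/(-53033/690) = -702*(-690/53033) = 484380/53033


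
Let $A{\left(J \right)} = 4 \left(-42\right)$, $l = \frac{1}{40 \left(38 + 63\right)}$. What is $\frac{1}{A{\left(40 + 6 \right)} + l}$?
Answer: $- \frac{4040}{678719} \approx -0.0059524$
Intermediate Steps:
$l = \frac{1}{4040}$ ($l = \frac{1}{40 \cdot 101} = \frac{1}{4040} \approx 0.00024752$)
$A{\left(J \right)} = -168$
$\frac{1}{A{\left(40 + 6 \right)} + l} = \frac{1}{-168 + \frac{1}{4040}} = \frac{1}{- \frac{678719}{4040}} = - \frac{4040}{678719}$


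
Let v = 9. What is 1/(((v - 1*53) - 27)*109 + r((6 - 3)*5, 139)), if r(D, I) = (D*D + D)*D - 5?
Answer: -1/4144 ≈ -0.00024131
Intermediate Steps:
r(D, I) = -5 + D*(D + D**2) (r(D, I) = (D**2 + D)*D - 5 = (D + D**2)*D - 5 = D*(D + D**2) - 5 = -5 + D*(D + D**2))
1/(((v - 1*53) - 27)*109 + r((6 - 3)*5, 139)) = 1/(((9 - 1*53) - 27)*109 + (-5 + ((6 - 3)*5)**2 + ((6 - 3)*5)**3)) = 1/(((9 - 53) - 27)*109 + (-5 + (3*5)**2 + (3*5)**3)) = 1/((-44 - 27)*109 + (-5 + 15**2 + 15**3)) = 1/(-71*109 + (-5 + 225 + 3375)) = 1/(-7739 + 3595) = 1/(-4144) = -1/4144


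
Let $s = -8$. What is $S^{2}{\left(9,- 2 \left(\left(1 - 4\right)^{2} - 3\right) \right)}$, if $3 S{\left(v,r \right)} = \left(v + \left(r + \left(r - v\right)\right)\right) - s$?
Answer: $\frac{256}{9} \approx 28.444$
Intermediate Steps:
$S{\left(v,r \right)} = \frac{8}{3} + \frac{2 r}{3}$ ($S{\left(v,r \right)} = \frac{\left(v + \left(r + \left(r - v\right)\right)\right) - -8}{3} = \frac{\left(v + \left(- v + 2 r\right)\right) + 8}{3} = \frac{2 r + 8}{3} = \frac{8 + 2 r}{3} = \frac{8}{3} + \frac{2 r}{3}$)
$S^{2}{\left(9,- 2 \left(\left(1 - 4\right)^{2} - 3\right) \right)} = \left(\frac{8}{3} + \frac{2 \left(- 2 \left(\left(1 - 4\right)^{2} - 3\right)\right)}{3}\right)^{2} = \left(\frac{8}{3} + \frac{2 \left(- 2 \left(\left(-3\right)^{2} - 3\right)\right)}{3}\right)^{2} = \left(\frac{8}{3} + \frac{2 \left(- 2 \left(9 - 3\right)\right)}{3}\right)^{2} = \left(\frac{8}{3} + \frac{2 \left(\left(-2\right) 6\right)}{3}\right)^{2} = \left(\frac{8}{3} + \frac{2}{3} \left(-12\right)\right)^{2} = \left(\frac{8}{3} - 8\right)^{2} = \left(- \frac{16}{3}\right)^{2} = \frac{256}{9}$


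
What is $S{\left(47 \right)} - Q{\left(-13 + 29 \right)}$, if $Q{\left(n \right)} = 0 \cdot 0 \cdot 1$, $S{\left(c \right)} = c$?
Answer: $47$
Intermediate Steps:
$Q{\left(n \right)} = 0$ ($Q{\left(n \right)} = 0 \cdot 1 = 0$)
$S{\left(47 \right)} - Q{\left(-13 + 29 \right)} = 47 - 0 = 47 + 0 = 47$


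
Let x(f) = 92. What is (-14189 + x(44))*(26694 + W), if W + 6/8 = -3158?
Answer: -1327105677/4 ≈ -3.3178e+8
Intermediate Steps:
W = -12635/4 (W = -¾ - 3158 = -12635/4 ≈ -3158.8)
(-14189 + x(44))*(26694 + W) = (-14189 + 92)*(26694 - 12635/4) = -14097*94141/4 = -1327105677/4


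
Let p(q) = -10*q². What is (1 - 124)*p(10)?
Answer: 123000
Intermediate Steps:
(1 - 124)*p(10) = (1 - 124)*(-10*10²) = -(-1230)*100 = -123*(-1000) = 123000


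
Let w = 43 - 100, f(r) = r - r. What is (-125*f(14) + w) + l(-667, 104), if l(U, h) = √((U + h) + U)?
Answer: -57 + I*√1230 ≈ -57.0 + 35.071*I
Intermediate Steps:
l(U, h) = √(h + 2*U)
f(r) = 0
w = -57
(-125*f(14) + w) + l(-667, 104) = (-125*0 - 57) + √(104 + 2*(-667)) = (0 - 57) + √(104 - 1334) = -57 + √(-1230) = -57 + I*√1230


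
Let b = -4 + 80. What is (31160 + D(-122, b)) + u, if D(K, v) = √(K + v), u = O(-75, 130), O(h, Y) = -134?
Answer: 31026 + I*√46 ≈ 31026.0 + 6.7823*I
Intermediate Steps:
b = 76
u = -134
(31160 + D(-122, b)) + u = (31160 + √(-122 + 76)) - 134 = (31160 + √(-46)) - 134 = (31160 + I*√46) - 134 = 31026 + I*√46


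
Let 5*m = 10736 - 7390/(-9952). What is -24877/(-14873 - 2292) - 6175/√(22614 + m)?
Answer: 24877/17165 - 24700*√957976955805/616062351 ≈ -37.793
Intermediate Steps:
m = 53426031/24880 (m = (10736 - 7390/(-9952))/5 = (10736 - 7390*(-1)/9952)/5 = (10736 - 1*(-3695/4976))/5 = (10736 + 3695/4976)/5 = (⅕)*(53426031/4976) = 53426031/24880 ≈ 2147.3)
-24877/(-14873 - 2292) - 6175/√(22614 + m) = -24877/(-14873 - 2292) - 6175/√(22614 + 53426031/24880) = -24877/(-17165) - 6175*4*√957976955805/616062351 = -24877*(-1/17165) - 6175*4*√957976955805/616062351 = 24877/17165 - 24700*√957976955805/616062351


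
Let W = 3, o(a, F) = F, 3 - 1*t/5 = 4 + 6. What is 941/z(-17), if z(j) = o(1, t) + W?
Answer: -941/32 ≈ -29.406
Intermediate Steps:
t = -35 (t = 15 - 5*(4 + 6) = 15 - 5*10 = 15 - 50 = -35)
z(j) = -32 (z(j) = -35 + 3 = -32)
941/z(-17) = 941/(-32) = 941*(-1/32) = -941/32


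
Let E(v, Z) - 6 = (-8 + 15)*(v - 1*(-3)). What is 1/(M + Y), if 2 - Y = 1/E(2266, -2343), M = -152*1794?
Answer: -15889/4332707855 ≈ -3.6672e-6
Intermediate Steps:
E(v, Z) = 27 + 7*v (E(v, Z) = 6 + (-8 + 15)*(v - 1*(-3)) = 6 + 7*(v + 3) = 6 + 7*(3 + v) = 6 + (21 + 7*v) = 27 + 7*v)
M = -272688
Y = 31777/15889 (Y = 2 - 1/(27 + 7*2266) = 2 - 1/(27 + 15862) = 2 - 1/15889 = 31777/15889 ≈ 1.9999)
1/(M + Y) = 1/(-272688 + 31777/15889) = 1/(-4332707855/15889) = -15889/4332707855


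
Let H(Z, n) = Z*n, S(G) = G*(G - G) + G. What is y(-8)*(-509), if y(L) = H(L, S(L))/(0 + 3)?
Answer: -32576/3 ≈ -10859.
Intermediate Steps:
S(G) = G (S(G) = G*0 + G = 0 + G = G)
y(L) = L**2/3 (y(L) = (L*L)/(0 + 3) = L**2/3)
y(-8)*(-509) = ((1/3)*(-8)**2)*(-509) = ((1/3)*64)*(-509) = (64/3)*(-509) = -32576/3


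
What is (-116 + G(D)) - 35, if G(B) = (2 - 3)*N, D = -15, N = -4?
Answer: -147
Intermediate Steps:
G(B) = 4 (G(B) = (2 - 3)*(-4) = -1*(-4) = 4)
(-116 + G(D)) - 35 = (-116 + 4) - 35 = -112 - 35 = -147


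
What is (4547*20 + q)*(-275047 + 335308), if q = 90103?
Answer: 10909832223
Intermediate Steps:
(4547*20 + q)*(-275047 + 335308) = (4547*20 + 90103)*(-275047 + 335308) = (90940 + 90103)*60261 = 181043*60261 = 10909832223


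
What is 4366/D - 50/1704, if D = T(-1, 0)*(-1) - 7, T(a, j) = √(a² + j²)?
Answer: -116251/213 ≈ -545.78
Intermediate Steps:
D = -8 (D = √((-1)² + 0²)*(-1) - 7 = √(1 + 0)*(-1) - 7 = √1*(-1) - 7 = 1*(-1) - 7 = -1 - 7 = -8)
4366/D - 50/1704 = 4366/(-8) - 50/1704 = 4366*(-⅛) - 50*1/1704 = -2183/4 - 25/852 = -116251/213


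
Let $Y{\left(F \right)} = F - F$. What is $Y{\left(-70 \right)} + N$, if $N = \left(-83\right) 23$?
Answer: $-1909$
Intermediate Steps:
$Y{\left(F \right)} = 0$
$N = -1909$
$Y{\left(-70 \right)} + N = 0 - 1909 = -1909$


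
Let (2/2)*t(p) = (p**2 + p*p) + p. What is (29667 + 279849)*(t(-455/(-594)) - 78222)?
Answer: -711857222444696/29403 ≈ -2.4210e+10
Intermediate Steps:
t(p) = p + 2*p**2 (t(p) = (p**2 + p*p) + p = (p**2 + p**2) + p = 2*p**2 + p = p + 2*p**2)
(29667 + 279849)*(t(-455/(-594)) - 78222) = (29667 + 279849)*((-455/(-594))*(1 + 2*(-455/(-594))) - 78222) = 309516*((-455*(-1/594))*(1 + 2*(-455*(-1/594))) - 78222) = 309516*(455*(1 + 2*(455/594))/594 - 78222) = 309516*(455*(1 + 455/297)/594 - 78222) = 309516*((455/594)*(752/297) - 78222) = 309516*(171080/88209 - 78222) = 309516*(-6899713318/88209) = -711857222444696/29403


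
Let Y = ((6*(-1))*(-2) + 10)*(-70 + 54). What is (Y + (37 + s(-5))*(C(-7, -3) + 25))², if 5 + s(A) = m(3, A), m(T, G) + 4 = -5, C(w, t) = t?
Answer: 23716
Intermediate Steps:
m(T, G) = -9 (m(T, G) = -4 - 5 = -9)
s(A) = -14 (s(A) = -5 - 9 = -14)
Y = -352 (Y = (-6*(-2) + 10)*(-16) = (12 + 10)*(-16) = 22*(-16) = -352)
(Y + (37 + s(-5))*(C(-7, -3) + 25))² = (-352 + (37 - 14)*(-3 + 25))² = (-352 + 23*22)² = (-352 + 506)² = 154² = 23716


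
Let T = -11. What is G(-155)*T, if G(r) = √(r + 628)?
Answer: -11*√473 ≈ -239.23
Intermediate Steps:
G(r) = √(628 + r)
G(-155)*T = √(628 - 155)*(-11) = √473*(-11) = -11*√473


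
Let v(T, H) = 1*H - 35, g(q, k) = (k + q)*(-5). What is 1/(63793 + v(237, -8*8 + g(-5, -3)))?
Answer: 1/63734 ≈ 1.5690e-5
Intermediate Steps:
g(q, k) = -5*k - 5*q
v(T, H) = -35 + H (v(T, H) = H - 35 = -35 + H)
1/(63793 + v(237, -8*8 + g(-5, -3))) = 1/(63793 + (-35 + (-8*8 + (-5*(-3) - 5*(-5))))) = 1/(63793 + (-35 + (-64 + (15 + 25)))) = 1/(63793 + (-35 + (-64 + 40))) = 1/(63793 + (-35 - 24)) = 1/(63793 - 59) = 1/63734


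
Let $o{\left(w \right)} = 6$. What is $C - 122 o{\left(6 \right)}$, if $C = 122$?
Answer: $-610$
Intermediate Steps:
$C - 122 o{\left(6 \right)} = 122 - 732 = -610$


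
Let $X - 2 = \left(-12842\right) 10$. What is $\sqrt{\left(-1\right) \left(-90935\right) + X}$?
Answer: $i \sqrt{37483} \approx 193.61 i$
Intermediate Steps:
$X = -128418$ ($X = 2 - 128420 = -128418$)
$\sqrt{\left(-1\right) \left(-90935\right) + X} = \sqrt{\left(-1\right) \left(-90935\right) - 128418} = \sqrt{90935 - 128418} = \sqrt{-37483} = i \sqrt{37483}$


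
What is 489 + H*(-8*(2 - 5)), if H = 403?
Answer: 10161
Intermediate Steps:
489 + H*(-8*(2 - 5)) = 489 + 403*(-8*(2 - 5)) = 489 + 403*(-8*(-3)) = 489 + 403*24 = 489 + 9672 = 10161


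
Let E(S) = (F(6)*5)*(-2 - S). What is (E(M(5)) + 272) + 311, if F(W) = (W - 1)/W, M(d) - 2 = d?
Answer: 1091/2 ≈ 545.50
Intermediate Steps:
M(d) = 2 + d
F(W) = (-1 + W)/W
E(S) = -25/3 - 25*S/6 (E(S) = (((-1 + 6)/6)*5)*(-2 - S) = (((1/6)*5)*5)*(-2 - S) = ((5/6)*5)*(-2 - S) = 25*(-2 - S)/6 = -25/3 - 25*S/6)
(E(M(5)) + 272) + 311 = ((-25/3 - 25*(2 + 5)/6) + 272) + 311 = ((-25/3 - 25/6*7) + 272) + 311 = ((-25/3 - 175/6) + 272) + 311 = (-75/2 + 272) + 311 = 469/2 + 311 = 1091/2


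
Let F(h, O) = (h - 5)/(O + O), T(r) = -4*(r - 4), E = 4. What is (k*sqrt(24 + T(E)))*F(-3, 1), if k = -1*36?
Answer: 288*sqrt(6) ≈ 705.45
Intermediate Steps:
T(r) = 16 - 4*r (T(r) = -4*(-4 + r) = 16 - 4*r)
F(h, O) = (-5 + h)/(2*O) (F(h, O) = (-5 + h)/((2*O)) = (-5 + h)*(1/(2*O)) = (-5 + h)/(2*O))
k = -36
(k*sqrt(24 + T(E)))*F(-3, 1) = (-36*sqrt(24 + (16 - 4*4)))*((1/2)*(-5 - 3)/1) = (-36*sqrt(24 + (16 - 16)))*((1/2)*1*(-8)) = -36*sqrt(24 + 0)*(-4) = -72*sqrt(6)*(-4) = 288*sqrt(6)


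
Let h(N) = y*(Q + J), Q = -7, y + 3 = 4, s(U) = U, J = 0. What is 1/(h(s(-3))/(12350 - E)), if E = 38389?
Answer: 26039/7 ≈ 3719.9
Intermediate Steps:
y = 1 (y = -3 + 4 = 1)
h(N) = -7 (h(N) = 1*(-7 + 0) = 1*(-7) = -7)
1/(h(s(-3))/(12350 - E)) = 1/(-7/(12350 - 1*38389)) = 1/(-7/(12350 - 38389)) = 1/(-7/(-26039)) = 1/(-7*(-1/26039)) = 1/(7/26039) = 26039/7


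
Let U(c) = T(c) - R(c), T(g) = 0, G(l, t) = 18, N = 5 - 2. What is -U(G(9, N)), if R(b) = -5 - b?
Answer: -23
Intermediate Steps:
N = 3
U(c) = 5 + c (U(c) = 0 - (-5 - c) = 0 + (5 + c) = 5 + c)
-U(G(9, N)) = -(5 + 18) = -1*23 = -23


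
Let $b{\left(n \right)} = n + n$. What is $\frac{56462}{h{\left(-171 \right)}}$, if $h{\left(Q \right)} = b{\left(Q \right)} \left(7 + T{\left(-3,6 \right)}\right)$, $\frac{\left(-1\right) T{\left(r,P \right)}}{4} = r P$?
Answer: $- \frac{28231}{13509} \approx -2.0898$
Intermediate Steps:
$T{\left(r,P \right)} = - 4 P r$ ($T{\left(r,P \right)} = - 4 r P = - 4 P r$)
$b{\left(n \right)} = 2 n$
$h{\left(Q \right)} = 158 Q$ ($h{\left(Q \right)} = 2 Q \left(7 - 24 \left(-3\right)\right) = 2 Q \left(7 + 72\right) = 2 Q 79 = 158 Q$)
$\frac{56462}{h{\left(-171 \right)}} = \frac{56462}{158 \left(-171\right)} = \frac{56462}{-27018} = 56462 \left(- \frac{1}{27018}\right) = - \frac{28231}{13509}$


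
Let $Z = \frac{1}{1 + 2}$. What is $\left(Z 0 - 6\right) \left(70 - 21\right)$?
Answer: $-294$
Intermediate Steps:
$Z = \frac{1}{3} \approx 0.33333$
$\left(Z 0 - 6\right) \left(70 - 21\right) = \left(\frac{1}{3} \cdot 0 - 6\right) \left(70 - 21\right) = \left(0 - 6\right) 49 = \left(-6\right) 49 = -294$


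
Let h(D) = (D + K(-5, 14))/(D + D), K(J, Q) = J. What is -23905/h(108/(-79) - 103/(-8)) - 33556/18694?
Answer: -3250227757024/38444211 ≈ -84544.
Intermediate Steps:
h(D) = (-5 + D)/(2*D) (h(D) = (D - 5)/(D + D) = (-5 + D)/((2*D)) = (-5 + D)*(1/(2*D)) = (-5 + D)/(2*D))
-23905/h(108/(-79) - 103/(-8)) - 33556/18694 = -23905*2*(108/(-79) - 103/(-8))/(-5 + (108/(-79) - 103/(-8))) - 33556/18694 = -23905*2*(108*(-1/79) - 103*(-⅛))/(-5 + (108*(-1/79) - 103*(-⅛))) - 33556*1/18694 = -23905*2*(-108/79 + 103/8)/(-5 + (-108/79 + 103/8)) - 16778/9347 = -23905*7273/(316*(-5 + 7273/632)) - 16778/9347 = -23905/((½)*(632/7273)*(4113/632)) - 16778/9347 = -23905/4113/14546 - 16778/9347 = -23905*14546/4113 - 16778/9347 = -347722130/4113 - 16778/9347 = -3250227757024/38444211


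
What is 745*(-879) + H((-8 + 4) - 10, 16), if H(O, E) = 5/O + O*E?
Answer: -9171111/14 ≈ -6.5508e+5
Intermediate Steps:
H(O, E) = 5/O + E*O
745*(-879) + H((-8 + 4) - 10, 16) = 745*(-879) + (5/((-8 + 4) - 10) + 16*((-8 + 4) - 10)) = -654855 + (5/(-4 - 10) + 16*(-4 - 10)) = -654855 + (5/(-14) + 16*(-14)) = -654855 + (5*(-1/14) - 224) = -654855 + (-5/14 - 224) = -654855 - 3141/14 = -9171111/14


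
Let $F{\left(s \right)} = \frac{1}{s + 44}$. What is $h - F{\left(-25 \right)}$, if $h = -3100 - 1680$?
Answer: $- \frac{90821}{19} \approx -4780.1$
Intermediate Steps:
$h = -4780$
$F{\left(s \right)} = \frac{1}{44 + s}$
$h - F{\left(-25 \right)} = -4780 - \frac{1}{44 - 25} = -4780 - \frac{1}{19} = - \frac{90821}{19}$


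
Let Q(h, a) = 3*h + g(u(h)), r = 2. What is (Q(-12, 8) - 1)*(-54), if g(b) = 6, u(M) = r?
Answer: 1674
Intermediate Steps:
u(M) = 2
Q(h, a) = 6 + 3*h (Q(h, a) = 3*h + 6 = 6 + 3*h)
(Q(-12, 8) - 1)*(-54) = ((6 + 3*(-12)) - 1)*(-54) = ((6 - 36) - 1)*(-54) = (-30 - 1)*(-54) = -31*(-54) = 1674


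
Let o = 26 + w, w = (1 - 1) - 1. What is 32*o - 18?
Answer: 782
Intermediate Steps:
w = -1 (w = 0 - 1 = -1)
o = 25 (o = 26 - 1 = 25)
32*o - 18 = 32*25 - 18 = 800 - 18 = 782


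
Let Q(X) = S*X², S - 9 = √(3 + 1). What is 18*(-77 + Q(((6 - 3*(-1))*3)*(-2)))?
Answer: 575982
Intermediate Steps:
S = 11 (S = 9 + √(3 + 1) = 9 + √4 = 9 + 2 = 11)
Q(X) = 11*X²
18*(-77 + Q(((6 - 3*(-1))*3)*(-2))) = 18*(-77 + 11*(((6 - 3*(-1))*3)*(-2))²) = 18*(-77 + 11*(((6 + 3)*3)*(-2))²) = 18*(-77 + 11*((9*3)*(-2))²) = 18*(-77 + 11*(27*(-2))²) = 18*(-77 + 11*(-54)²) = 18*(-77 + 11*2916) = 18*(-77 + 32076) = 18*31999 = 575982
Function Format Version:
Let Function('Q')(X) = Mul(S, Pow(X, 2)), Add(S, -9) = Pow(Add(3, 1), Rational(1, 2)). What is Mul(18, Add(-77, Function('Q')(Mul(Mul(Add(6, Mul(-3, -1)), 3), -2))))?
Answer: 575982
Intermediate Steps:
S = 11 (S = Add(9, Pow(Add(3, 1), Rational(1, 2))) = Add(9, Pow(4, Rational(1, 2))) = Add(9, 2) = 11)
Function('Q')(X) = Mul(11, Pow(X, 2))
Mul(18, Add(-77, Function('Q')(Mul(Mul(Add(6, Mul(-3, -1)), 3), -2)))) = Mul(18, Add(-77, Mul(11, Pow(Mul(Mul(Add(6, Mul(-3, -1)), 3), -2), 2)))) = Mul(18, Add(-77, Mul(11, Pow(Mul(Mul(Add(6, 3), 3), -2), 2)))) = Mul(18, Add(-77, Mul(11, Pow(Mul(Mul(9, 3), -2), 2)))) = Mul(18, Add(-77, Mul(11, Pow(Mul(27, -2), 2)))) = Mul(18, Add(-77, Mul(11, Pow(-54, 2)))) = Mul(18, Add(-77, Mul(11, 2916))) = Mul(18, Add(-77, 32076)) = Mul(18, 31999) = 575982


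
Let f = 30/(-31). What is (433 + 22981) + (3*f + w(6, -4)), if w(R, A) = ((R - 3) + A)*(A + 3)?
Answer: 725775/31 ≈ 23412.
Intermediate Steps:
f = -30/31 (f = 30*(-1/31) = -30/31 ≈ -0.96774)
w(R, A) = (3 + A)*(-3 + A + R) (w(R, A) = ((-3 + R) + A)*(3 + A) = (-3 + A + R)*(3 + A) = (3 + A)*(-3 + A + R))
(433 + 22981) + (3*f + w(6, -4)) = (433 + 22981) + (3*(-30/31) + (-9 + (-4)**2 + 3*6 - 4*6)) = 23414 + (-90/31 + (-9 + 16 + 18 - 24)) = 23414 + (-90/31 + 1) = 23414 - 59/31 = 725775/31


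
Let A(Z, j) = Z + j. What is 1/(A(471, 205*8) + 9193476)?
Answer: 1/9195587 ≈ 1.0875e-7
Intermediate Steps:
1/(A(471, 205*8) + 9193476) = 1/((471 + 205*8) + 9193476) = 1/((471 + 1640) + 9193476) = 1/(2111 + 9193476) = 1/9195587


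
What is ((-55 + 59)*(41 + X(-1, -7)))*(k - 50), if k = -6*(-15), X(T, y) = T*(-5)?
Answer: 7360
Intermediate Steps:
X(T, y) = -5*T
k = 90
((-55 + 59)*(41 + X(-1, -7)))*(k - 50) = ((-55 + 59)*(41 - 5*(-1)))*(90 - 50) = (4*(41 + 5))*40 = (4*46)*40 = 184*40 = 7360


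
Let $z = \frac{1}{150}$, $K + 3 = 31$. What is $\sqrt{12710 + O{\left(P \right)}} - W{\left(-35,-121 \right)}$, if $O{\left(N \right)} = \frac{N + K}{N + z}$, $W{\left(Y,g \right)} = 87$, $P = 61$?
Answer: $-87 + \frac{16 \sqrt{4158077135}}{9151} \approx 25.745$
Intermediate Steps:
$K = 28$ ($K = -3 + 31 = 28$)
$z = \frac{1}{150} \approx 0.0066667$
$O{\left(N \right)} = \frac{28 + N}{\frac{1}{150} + N}$ ($O{\left(N \right)} = \frac{N + 28}{N + \frac{1}{150}} = \frac{28 + N}{\frac{1}{150} + N}$)
$\sqrt{12710 + O{\left(P \right)}} - W{\left(-35,-121 \right)} = \sqrt{12710 + \frac{150 \left(28 + 61\right)}{1 + 150 \cdot 61}} - 87 = \sqrt{12710 + 150 \frac{1}{1 + 9150} \cdot 89} - 87 = \sqrt{12710 + 150 \cdot \frac{1}{9151} \cdot 89} - 87 = \sqrt{12710 + \frac{13350}{9151}} - 87 = \sqrt{\frac{116322560}{9151}} - 87 = \frac{16 \sqrt{4158077135}}{9151} - 87 = -87 + \frac{16 \sqrt{4158077135}}{9151}$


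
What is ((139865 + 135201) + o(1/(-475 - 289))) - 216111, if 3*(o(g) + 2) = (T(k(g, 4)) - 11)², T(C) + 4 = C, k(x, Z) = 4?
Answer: 176980/3 ≈ 58993.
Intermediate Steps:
T(C) = -4 + C
o(g) = 115/3 (o(g) = -2 + ((-4 + 4) - 11)²/3 = -2 + (0 - 11)²/3 = -2 + (⅓)*(-11)² = -2 + (⅓)*121 = -2 + 121/3 = 115/3)
((139865 + 135201) + o(1/(-475 - 289))) - 216111 = ((139865 + 135201) + 115/3) - 216111 = (275066 + 115/3) - 216111 = 825313/3 - 216111 = 176980/3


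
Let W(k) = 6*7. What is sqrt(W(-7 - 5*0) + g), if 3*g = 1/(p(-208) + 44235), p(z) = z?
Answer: sqrt(732706535643)/132081 ≈ 6.4807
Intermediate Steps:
W(k) = 42
g = 1/132081 (g = 1/(3*(-208 + 44235)) = (1/3)/44027 = (1/3)*(1/44027) = 1/132081 ≈ 7.5711e-6)
sqrt(W(-7 - 5*0) + g) = sqrt(42 + 1/132081) = sqrt(5547403/132081) = sqrt(732706535643)/132081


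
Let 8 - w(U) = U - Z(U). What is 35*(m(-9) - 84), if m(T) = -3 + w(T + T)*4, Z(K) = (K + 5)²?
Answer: 24255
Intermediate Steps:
Z(K) = (5 + K)²
w(U) = 8 + (5 + U)² - U (w(U) = 8 - (U - (5 + U)²) = 8 + ((5 + U)² - U) = 8 + (5 + U)² - U)
m(T) = 29 - 8*T + 4*(5 + 2*T)² (m(T) = -3 + (8 + (5 + (T + T))² - (T + T))*4 = -3 + (8 + (5 + 2*T)² - 2*T)*4 = -3 + (32 - 8*T + 4*(5 + 2*T)²) = 29 - 8*T + 4*(5 + 2*T)²)
35*(m(-9) - 84) = 35*((129 + 16*(-9)² + 72*(-9)) - 84) = 35*((129 + 16*81 - 648) - 84) = 35*((129 + 1296 - 648) - 84) = 35*(777 - 84) = 35*693 = 24255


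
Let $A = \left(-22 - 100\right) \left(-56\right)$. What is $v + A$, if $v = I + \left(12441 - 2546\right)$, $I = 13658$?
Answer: $30385$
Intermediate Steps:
$v = 23553$ ($v = 13658 + \left(12441 - 2546\right) = 13658 + 9895 = 23553$)
$A = 6832$ ($A = \left(-122\right) \left(-56\right) = 6832$)
$v + A = 23553 + 6832 = 30385$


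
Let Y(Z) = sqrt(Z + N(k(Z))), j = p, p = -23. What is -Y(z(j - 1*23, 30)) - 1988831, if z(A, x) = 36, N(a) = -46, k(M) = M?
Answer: -1988831 - I*sqrt(10) ≈ -1.9888e+6 - 3.1623*I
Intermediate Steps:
j = -23
Y(Z) = sqrt(-46 + Z) (Y(Z) = sqrt(Z - 46) = sqrt(-46 + Z))
-Y(z(j - 1*23, 30)) - 1988831 = -sqrt(-46 + 36) - 1988831 = -sqrt(-10) - 1988831 = -I*sqrt(10) - 1988831 = -1988831 - I*sqrt(10)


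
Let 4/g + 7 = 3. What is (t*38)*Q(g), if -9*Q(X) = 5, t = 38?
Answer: -7220/9 ≈ -802.22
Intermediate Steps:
g = -1 (g = 4/(-7 + 3) = 4/(-4) = 4*(-¼) = -1)
Q(X) = -5/9 (Q(X) = -⅑*5 = -5/9)
(t*38)*Q(g) = (38*38)*(-5/9) = 1444*(-5/9) = -7220/9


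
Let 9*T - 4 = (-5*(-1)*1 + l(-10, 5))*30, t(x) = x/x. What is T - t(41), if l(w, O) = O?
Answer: 295/9 ≈ 32.778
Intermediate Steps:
t(x) = 1
T = 304/9 (T = 4/9 + ((-5*(-1)*1 + 5)*30)/9 = 4/9 + ((5*1 + 5)*30)/9 = 4/9 + ((5 + 5)*30)/9 = 4/9 + (10*30)/9 = 4/9 + (1/9)*300 = 4/9 + 100/3 = 304/9 ≈ 33.778)
T - t(41) = 304/9 - 1*1 = 304/9 - 1 = 295/9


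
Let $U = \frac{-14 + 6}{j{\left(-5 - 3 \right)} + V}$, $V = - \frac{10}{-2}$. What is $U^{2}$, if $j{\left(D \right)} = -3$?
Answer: $16$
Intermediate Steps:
$V = 5$ ($V = \left(-10\right) \left(- \frac{1}{2}\right) = 5$)
$U = -4$ ($U = \frac{-14 + 6}{-3 + 5} = - \frac{8}{2} = \left(-8\right) \frac{1}{2} = -4$)
$U^{2} = \left(-4\right)^{2} = 16$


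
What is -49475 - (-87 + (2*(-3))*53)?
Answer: -49070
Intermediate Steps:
-49475 - (-87 + (2*(-3))*53) = -49475 - (-87 - 6*53) = -49475 - (-87 - 318) = -49475 - 1*(-405) = -49475 + 405 = -49070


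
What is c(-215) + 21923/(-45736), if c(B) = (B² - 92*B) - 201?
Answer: 3009589821/45736 ≈ 65804.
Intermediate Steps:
c(B) = -201 + B² - 92*B
c(-215) + 21923/(-45736) = (-201 + (-215)² - 92*(-215)) + 21923/(-45736) = (-201 + 46225 + 19780) + 21923*(-1/45736) = 65804 - 21923/45736 = 3009589821/45736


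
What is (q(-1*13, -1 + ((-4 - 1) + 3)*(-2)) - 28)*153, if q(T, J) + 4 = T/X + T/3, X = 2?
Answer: -13107/2 ≈ -6553.5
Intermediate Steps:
q(T, J) = -4 + 5*T/6 (q(T, J) = -4 + (T/2 + T/3) = -4 + 5*T/6)
(q(-1*13, -1 + ((-4 - 1) + 3)*(-2)) - 28)*153 = ((-4 + 5*(-1*13)/6) - 28)*153 = ((-4 + (5/6)*(-13)) - 28)*153 = ((-4 - 65/6) - 28)*153 = (-89/6 - 28)*153 = -257/6*153 = -13107/2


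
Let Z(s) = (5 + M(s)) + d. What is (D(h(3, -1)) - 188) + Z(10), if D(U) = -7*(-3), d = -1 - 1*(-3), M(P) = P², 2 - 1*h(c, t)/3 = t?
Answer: -60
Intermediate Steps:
h(c, t) = 6 - 3*t
d = 2 (d = -1 + 3 = 2)
Z(s) = 7 + s² (Z(s) = (5 + s²) + 2 = 7 + s²)
D(U) = 21
(D(h(3, -1)) - 188) + Z(10) = (21 - 188) + (7 + 10²) = -167 + (7 + 100) = -167 + 107 = -60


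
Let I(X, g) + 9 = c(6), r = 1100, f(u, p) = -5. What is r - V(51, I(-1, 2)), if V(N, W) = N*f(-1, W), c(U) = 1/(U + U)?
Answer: 1355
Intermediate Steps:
c(U) = 1/(2*U)
I(X, g) = -107/12 (I(X, g) = -9 + (½)/6 = -9 + (½)*(⅙) = -9 + 1/12 = -107/12)
V(N, W) = -5*N (V(N, W) = N*(-5) = -5*N)
r - V(51, I(-1, 2)) = 1100 - (-5)*51 = 1100 - 1*(-255) = 1100 + 255 = 1355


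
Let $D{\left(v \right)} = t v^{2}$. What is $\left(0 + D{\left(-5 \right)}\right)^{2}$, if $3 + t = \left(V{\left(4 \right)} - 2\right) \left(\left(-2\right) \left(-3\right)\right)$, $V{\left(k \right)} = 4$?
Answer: $50625$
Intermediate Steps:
$t = 9$ ($t = -3 + \left(4 - 2\right) \left(\left(-2\right) \left(-3\right)\right) = -3 + 2 \cdot 6 = -3 + 12 = 9$)
$D{\left(v \right)} = 9 v^{2}$
$\left(0 + D{\left(-5 \right)}\right)^{2} = \left(0 + 9 \left(-5\right)^{2}\right)^{2} = \left(0 + 9 \cdot 25\right)^{2} = \left(0 + 225\right)^{2} = 225^{2} = 50625$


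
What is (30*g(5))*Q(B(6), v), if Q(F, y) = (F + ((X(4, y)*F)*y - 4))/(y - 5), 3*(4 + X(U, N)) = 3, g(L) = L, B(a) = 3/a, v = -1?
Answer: 50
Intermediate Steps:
X(U, N) = -3 (X(U, N) = -4 + (1/3)*3 = -4 + 1 = -3)
Q(F, y) = (-4 + F - 3*F*y)/(-5 + y) (Q(F, y) = (F + ((-3*F)*y - 4))/(y - 5) = (F + (-3*F*y - 4))/(-5 + y) = (F + (-4 - 3*F*y))/(-5 + y) = (-4 + F - 3*F*y)/(-5 + y))
(30*g(5))*Q(B(6), v) = (30*5)*((-4 + 3/6 - 3*3/6*(-1))/(-5 - 1)) = 150*((-4 + 3*(1/6) - 3*3*(1/6)*(-1))/(-6)) = 150*(-(-4 + 1/2 - 3*1/2*(-1))/6) = 150*(-(-4 + 1/2 + 3/2)/6) = 150*(-1/6*(-2)) = 150*(1/3) = 50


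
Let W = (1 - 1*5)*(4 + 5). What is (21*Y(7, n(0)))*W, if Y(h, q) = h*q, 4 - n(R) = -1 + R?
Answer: -26460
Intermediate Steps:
n(R) = 5 - R (n(R) = 4 - (-1 + R) = 4 + (1 - R) = 5 - R)
W = -36 (W = (1 - 5)*9 = -4*9 = -36)
(21*Y(7, n(0)))*W = (21*(7*(5 - 1*0)))*(-36) = (21*(7*(5 + 0)))*(-36) = (21*(7*5))*(-36) = (21*35)*(-36) = 735*(-36) = -26460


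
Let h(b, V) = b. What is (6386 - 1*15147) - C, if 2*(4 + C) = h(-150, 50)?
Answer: -8682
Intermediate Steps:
C = -79 (C = -4 + (½)*(-150) = -4 - 75 = -79)
(6386 - 1*15147) - C = (6386 - 1*15147) - 1*(-79) = (6386 - 15147) + 79 = -8761 + 79 = -8682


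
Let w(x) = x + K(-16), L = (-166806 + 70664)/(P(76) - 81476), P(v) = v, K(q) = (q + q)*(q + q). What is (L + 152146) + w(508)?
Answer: 6254742671/40700 ≈ 1.5368e+5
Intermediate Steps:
K(q) = 4*q² (K(q) = (2*q)*(2*q) = 4*q²)
L = 48071/40700 (L = (-166806 + 70664)/(76 - 81476) = -96142/(-81400) = -96142*(-1/81400) = 48071/40700 ≈ 1.1811)
w(x) = 1024 + x (w(x) = x + 4*(-16)² = x + 4*256 = x + 1024 = 1024 + x)
(L + 152146) + w(508) = (48071/40700 + 152146) + (1024 + 508) = 6192390271/40700 + 1532 = 6254742671/40700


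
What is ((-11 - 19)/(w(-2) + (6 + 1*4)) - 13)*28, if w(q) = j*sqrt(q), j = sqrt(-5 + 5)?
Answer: -448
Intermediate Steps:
j = 0 (j = sqrt(0) = 0)
w(q) = 0 (w(q) = 0*sqrt(q) = 0)
((-11 - 19)/(w(-2) + (6 + 1*4)) - 13)*28 = ((-11 - 19)/(0 + (6 + 1*4)) - 13)*28 = (-30/(0 + (6 + 4)) - 13)*28 = (-30/(0 + 10) - 13)*28 = (-30/10 - 13)*28 = (-30*1/10 - 13)*28 = (-3 - 13)*28 = -16*28 = -448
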